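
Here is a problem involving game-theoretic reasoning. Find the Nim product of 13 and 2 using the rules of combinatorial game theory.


Nim multiplication is bilinear over XOR: (u XOR v) * w = (u*w) XOR (v*w).
So we split each operand into its bit components and XOR the pairwise Nim products.
13 = 1 + 4 + 8 (as XOR of powers of 2).
2 = 2 (as XOR of powers of 2).
Using the standard Nim-product table on single bits:
  2*2 = 3,   2*4 = 8,   2*8 = 12,
  4*4 = 6,   4*8 = 11,  8*8 = 13,
and  1*x = x (identity), k*l = l*k (commutative).
Pairwise Nim products:
  1 * 2 = 2
  4 * 2 = 8
  8 * 2 = 12
XOR them: 2 XOR 8 XOR 12 = 6.
Result: 13 * 2 = 6 (in Nim).

6


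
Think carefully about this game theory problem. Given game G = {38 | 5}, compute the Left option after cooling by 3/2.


Original game: {38 | 5} (a switch {a | b} with a > b).
Cooling by t (for t below the temperature (a - b)/2 = 33/2) taxes each move by t: {a | b} cooled by t is {a - t | b + t}.
Cooling amount: t = 3/2
Cooled Left option: 38 - 3/2 = 73/2
Cooled Right option: 5 + 3/2 = 13/2
Cooled game: {73/2 | 13/2}
Left option = 73/2

73/2


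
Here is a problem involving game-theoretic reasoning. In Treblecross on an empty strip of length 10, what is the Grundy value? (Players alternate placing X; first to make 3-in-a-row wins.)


Treblecross: place X on empty cells; 3-in-a-row wins.
Playing within two cells of an existing X lets the opponent win at once, so sensible play treats the cells i-2..i+2 around each X as dead. The player left with no safe cell loses, so this is a normal-play take-away game on strips of safe cells.
Placing X at cell i (0-indexed) of a strip of k safe cells leaves independent strips of sizes max(0, i-2) and max(0, k-i-3). Hence G(k) = mex{ G(max(0,i-2)) XOR G(max(0,k-i-3)) : 0 <= i < k }, with G(0) = 0.
G(1): splits (0,0):0^0=0 -> mex({0}) = 1
G(2): splits (0,0):0^0=0 -> mex({0}) = 1
G(3): splits (0,0):0^0=0 -> mex({0}) = 1
G(4): splits (0,1):0^1=1 (0,0):0^0=0 -> mex({0, 1}) = 2
G(5): splits (0,2):0^1=1 (0,1):0^1=1 (0,0):0^0=0 -> mex({0, 1}) = 2
G(6) = mex({1}) = 0
G(7) = mex({0, 1, 2}) = 3
G(8) = mex({0, 1, 2}) = 3
G(9) = mex({0, 2}) = 1
G(10) = mex({0, 2, 3}) = 1
Therefore G(10) = 1.

1


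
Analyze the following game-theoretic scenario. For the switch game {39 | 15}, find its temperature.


The game is {39 | 15}, a switch {a | b} with numbers a > b.
Cooling {a | b} by t gives {a - t | b + t}, which stops being hot when a - t = b + t, i.e. at t = (a - b)/2. So the temperature of a switch is (a - b)/2.
Temperature = (Left option - Right option) / 2
= (39 - (15)) / 2
= 24 / 2
= 12

12


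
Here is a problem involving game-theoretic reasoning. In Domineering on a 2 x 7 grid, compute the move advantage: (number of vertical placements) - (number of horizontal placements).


Board is 2 x 7 (rows x cols).
Left (vertical) placements: (rows-1) * cols = 1 * 7 = 7
Right (horizontal) placements: rows * (cols-1) = 2 * 6 = 12
Advantage = Left - Right = 7 - 12 = -5

-5


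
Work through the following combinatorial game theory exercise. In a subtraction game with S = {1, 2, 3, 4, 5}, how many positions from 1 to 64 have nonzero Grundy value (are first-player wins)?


Subtraction set S = {1, 2, 3, 4, 5}, so G(n) = n mod 6.
G(n) = 0 when n is a multiple of 6.
Multiples of 6 in [1, 64]: 10
N-positions (nonzero Grundy) = 64 - 10 = 54

54


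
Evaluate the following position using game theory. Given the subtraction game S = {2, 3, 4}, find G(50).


The subtraction set is S = {2, 3, 4}.
G(k) = mex{ G(k - s) : s in S, s <= k }. We compute iteratively: G(0) = 0.
G(1) = mex({}) = 0
G(2) = mex({0}) = 1
G(3) = mex({0}) = 1
G(4) = mex({0, 1}) = 2
G(5) = mex({0, 1}) = 2
G(6) = mex({1, 2}) = 0
G(7) = mex({1, 2}) = 0
G(8) = mex({0, 2}) = 1
G(9) = mex({0, 2}) = 1
Observe that G(6)..G(9) = 0, 0, 1, 1 repeats G(0)..G(3) = 0, 0, 1, 1.
For k >= max(S) = 4, G(k) is determined by the previous 4 values G(k-4)..G(k-1); a window of 4 consecutive values has recurred shifted by 6, so by induction G(k + 6) = G(k) for all k >= 0: the sequence is periodic from the start with period 6.
One period: G(0..5) = 0, 0, 1, 1, 2, 2.
50 mod 6 = 2, so G(50) = G(2) = 1.

1


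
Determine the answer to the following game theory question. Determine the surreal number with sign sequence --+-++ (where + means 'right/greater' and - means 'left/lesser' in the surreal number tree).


Sign expansion: --+-++
Rule: track bounds (lo, hi), initially (-inf, +inf). On '+', the current value becomes lo and we move to the simplest number in (value, hi): value + 1 if hi = +inf, otherwise the midpoint (value + hi)/2. On '-', the current value becomes hi and we move to value - 1 if lo = -inf, otherwise the midpoint (lo + value)/2.
Start at 0.
Step 1: sign = -, move left. Bounds: (-inf, 0). Value = -1
Step 2: sign = -, move left. Bounds: (-inf, -1). Value = -2
Step 3: sign = +, move right. Bounds: (-2, -1). Value = -3/2
Step 4: sign = -, move left. Bounds: (-2, -3/2). Value = -7/4
Step 5: sign = +, move right. Bounds: (-7/4, -3/2). Value = -13/8
Step 6: sign = +, move right. Bounds: (-13/8, -3/2). Value = -25/16
The surreal number with sign expansion --+-++ is -25/16.

-25/16


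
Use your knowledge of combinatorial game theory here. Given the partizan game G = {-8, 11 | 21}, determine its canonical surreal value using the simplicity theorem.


Left options: {-8, 11}, max = 11
Right options: {21}, min = 21
All options are numbers and max(Left) < min(Right), so by the simplicity theorem the value is the simplest (earliest-born) number strictly between 11 and 21.
Integers 12 through 20 all lie strictly between 11 and 21.
Among integers, the simplest (lowest birthday = smallest |n|; 0 is born on day 0, +-n on day n) is 12.
No non-integer in the interval can be simpler: if x is a non-integer in the interval, then floor(x) or ceil(x) also lies in the interval (the interval contains an integer), and both are proper prefixes of x's sign expansion, i.e. born earlier. So the game value is 12.
Game value = 12

12


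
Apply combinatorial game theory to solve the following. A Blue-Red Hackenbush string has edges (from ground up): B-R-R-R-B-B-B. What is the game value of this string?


Edges (from ground): B-R-R-R-B-B-B
By Berlekamp's sign-expansion rule, a Blue-Red Hackenbush stalk has the value of the surreal number whose sign sequence is the edge sequence with B -> + and R -> -.
Sign sequence: +---+++
Trace the sign expansion in the surreal number tree, starting from 0:
Edge 1: B (sign +) -> bounds (0, +inf), value = 1
Edge 2: R (sign -) -> bounds (0, 1), value = 1/2
Edge 3: R (sign -) -> bounds (0, 1/2), value = 1/4
Edge 4: R (sign -) -> bounds (0, 1/4), value = 1/8
Edge 5: B (sign +) -> bounds (1/8, 1/4), value = 3/16
Edge 6: B (sign +) -> bounds (3/16, 1/4), value = 7/32
Edge 7: B (sign +) -> bounds (7/32, 1/4), value = 15/64
Game value = 15/64

15/64


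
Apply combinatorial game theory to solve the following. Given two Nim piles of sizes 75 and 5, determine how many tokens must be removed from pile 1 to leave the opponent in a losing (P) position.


Piles: 75 and 5
Current XOR: 75 XOR 5 = 78 (non-zero, so this is an N-position).
To make the XOR zero, we need to find a move that balances the piles.
For pile 1 (size 75): target = 75 XOR 78 = 5
We reduce pile 1 from 75 to 5.
Tokens removed: 75 - 5 = 70
Verification: 5 XOR 5 = 0

70


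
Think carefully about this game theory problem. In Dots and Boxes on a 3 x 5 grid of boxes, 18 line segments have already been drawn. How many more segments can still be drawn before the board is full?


Grid: 3 x 5 boxes, i.e. 4 rows and 6 columns of dots.
Horizontal edges: (rows + 1) * cols = 4 * 5 = 20
Vertical edges: rows * (cols + 1) = 3 * 6 = 18
Total edges: 20 + 18 = 38
Edges drawn: 18
Remaining: 38 - 18 = 20

20


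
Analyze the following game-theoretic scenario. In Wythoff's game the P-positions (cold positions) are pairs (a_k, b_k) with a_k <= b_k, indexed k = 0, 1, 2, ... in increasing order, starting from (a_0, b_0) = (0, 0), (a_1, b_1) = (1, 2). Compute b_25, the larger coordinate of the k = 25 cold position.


By Wythoff's theorem, a_k = floor(k * phi) and b_k = floor(k * phi^2) = a_k + k, where phi = (1 + sqrt(5))/2 is the golden ratio.
phi = (1 + sqrt(5))/2 = 1.618034
phi^2 = phi + 1 = 2.618034
k = 25
k * phi^2 = 25 * 2.618034 = 65.450850
b_25 = floor(k * phi^2) = 65 (check: a_25 + k = 40 + 25 = 65)

65


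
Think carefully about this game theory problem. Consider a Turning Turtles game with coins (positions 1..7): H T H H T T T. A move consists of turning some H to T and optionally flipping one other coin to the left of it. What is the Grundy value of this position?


Coins: H T H H T T T
Key fact: a single head at position k behaves exactly like a Nim heap of size k (turning it to T and optionally flipping a coin at j < k corresponds to moving the heap from k to j, or to 0), and heads combine as a disjunctive sum (two heads at the same place would cancel, matching j XOR j = 0). So the Nim-value is the XOR of the 1-indexed positions of the heads.
Face-up positions (1-indexed): [1, 3, 4]
XOR 0 with 1: 0 XOR 1 = 1
XOR 1 with 3: 1 XOR 3 = 2
XOR 2 with 4: 2 XOR 4 = 6
Nim-value = 6

6


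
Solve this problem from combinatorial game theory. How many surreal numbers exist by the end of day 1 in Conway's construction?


Day 0: {|} = 0 is born. Count = 1.
Day n: the number of surreal numbers born by day n is 2^(n+1) - 1.
By day 0: 2^1 - 1 = 1
By day 1: 2^2 - 1 = 3
By day 1: 3 surreal numbers.

3


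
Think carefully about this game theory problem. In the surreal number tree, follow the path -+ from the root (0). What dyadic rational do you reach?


Sign expansion: -+
Rule: track bounds (lo, hi), initially (-inf, +inf). On '+', the current value becomes lo and we move to the simplest number in (value, hi): value + 1 if hi = +inf, otherwise the midpoint (value + hi)/2. On '-', the current value becomes hi and we move to value - 1 if lo = -inf, otherwise the midpoint (lo + value)/2.
Start at 0.
Step 1: sign = -, move left. Bounds: (-inf, 0). Value = -1
Step 2: sign = +, move right. Bounds: (-1, 0). Value = -1/2
The surreal number with sign expansion -+ is -1/2.

-1/2


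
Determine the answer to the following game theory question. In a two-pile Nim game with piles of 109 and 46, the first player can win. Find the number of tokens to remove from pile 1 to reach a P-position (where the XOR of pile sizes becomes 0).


Piles: 109 and 46
Current XOR: 109 XOR 46 = 67 (non-zero, so this is an N-position).
To make the XOR zero, we need to find a move that balances the piles.
For pile 1 (size 109): target = 109 XOR 67 = 46
We reduce pile 1 from 109 to 46.
Tokens removed: 109 - 46 = 63
Verification: 46 XOR 46 = 0

63


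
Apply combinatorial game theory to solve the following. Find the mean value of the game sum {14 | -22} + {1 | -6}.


G1 = {14 | -22}, G2 = {1 | -6}
Each is a switch {a | b} with numbers a > b; its mean value is (a + b)/2, and mean value is additive over game sums: m(G1 + G2) = m(G1) + m(G2).
Mean of G1 = (14 + (-22))/2 = -8/2 = -4
Mean of G2 = (1 + (-6))/2 = -5/2 = -5/2
Mean of G1 + G2 = -4 + -5/2 = -13/2

-13/2


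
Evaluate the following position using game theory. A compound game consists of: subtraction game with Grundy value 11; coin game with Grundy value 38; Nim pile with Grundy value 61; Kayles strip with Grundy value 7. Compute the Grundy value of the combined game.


By the Sprague-Grundy theorem, the Grundy value of a sum of games is the XOR of individual Grundy values.
subtraction game: Grundy value = 11. Running XOR: 0 XOR 11 = 11
coin game: Grundy value = 38. Running XOR: 11 XOR 38 = 45
Nim pile: Grundy value = 61. Running XOR: 45 XOR 61 = 16
Kayles strip: Grundy value = 7. Running XOR: 16 XOR 7 = 23
The combined Grundy value is 23.

23


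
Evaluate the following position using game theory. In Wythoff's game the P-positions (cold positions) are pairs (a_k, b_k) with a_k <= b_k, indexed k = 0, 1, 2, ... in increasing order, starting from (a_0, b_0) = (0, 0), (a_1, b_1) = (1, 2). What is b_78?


By Wythoff's theorem, a_k = floor(k * phi) and b_k = floor(k * phi^2) = a_k + k, where phi = (1 + sqrt(5))/2 is the golden ratio.
phi = (1 + sqrt(5))/2 = 1.618034
phi^2 = phi + 1 = 2.618034
k = 78
k * phi^2 = 78 * 2.618034 = 204.206651
b_78 = floor(k * phi^2) = 204 (check: a_78 + k = 126 + 78 = 204)

204


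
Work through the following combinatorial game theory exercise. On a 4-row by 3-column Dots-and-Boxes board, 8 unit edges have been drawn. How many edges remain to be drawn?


Grid: 4 x 3 boxes, i.e. 5 rows and 4 columns of dots.
Horizontal edges: (rows + 1) * cols = 5 * 3 = 15
Vertical edges: rows * (cols + 1) = 4 * 4 = 16
Total edges: 15 + 16 = 31
Edges drawn: 8
Remaining: 31 - 8 = 23

23


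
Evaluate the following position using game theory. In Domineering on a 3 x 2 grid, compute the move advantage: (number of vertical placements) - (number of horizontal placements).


Board is 3 x 2 (rows x cols).
Left (vertical) placements: (rows-1) * cols = 2 * 2 = 4
Right (horizontal) placements: rows * (cols-1) = 3 * 1 = 3
Advantage = Left - Right = 4 - 3 = 1

1


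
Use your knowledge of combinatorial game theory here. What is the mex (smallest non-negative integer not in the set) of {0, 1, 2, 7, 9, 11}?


Set = {0, 1, 2, 7, 9, 11}
0 is in the set.
1 is in the set.
2 is in the set.
3 is NOT in the set. This is the mex.
mex = 3

3


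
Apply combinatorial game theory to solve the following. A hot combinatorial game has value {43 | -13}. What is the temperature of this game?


The game is {43 | -13}, a switch {a | b} with numbers a > b.
Cooling {a | b} by t gives {a - t | b + t}, which stops being hot when a - t = b + t, i.e. at t = (a - b)/2. So the temperature of a switch is (a - b)/2.
Temperature = (Left option - Right option) / 2
= (43 - (-13)) / 2
= 56 / 2
= 28

28


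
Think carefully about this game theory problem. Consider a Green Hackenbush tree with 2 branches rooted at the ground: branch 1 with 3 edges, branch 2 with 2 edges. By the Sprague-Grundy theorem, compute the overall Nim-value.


The tree has 2 branches from the ground vertex.
In Green Hackenbush, the Nim-value of a simple path of length k is k.
Branch 1: length 3, Nim-value = 3
Branch 2: length 2, Nim-value = 2
Total Nim-value = XOR of all branch values:
0 XOR 3 = 3
3 XOR 2 = 1
Nim-value of the tree = 1

1


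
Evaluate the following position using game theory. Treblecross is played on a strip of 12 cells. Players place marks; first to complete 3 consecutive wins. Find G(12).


Treblecross: place X on empty cells; 3-in-a-row wins.
Playing within two cells of an existing X lets the opponent win at once, so sensible play treats the cells i-2..i+2 around each X as dead. The player left with no safe cell loses, so this is a normal-play take-away game on strips of safe cells.
Placing X at cell i (0-indexed) of a strip of k safe cells leaves independent strips of sizes max(0, i-2) and max(0, k-i-3). Hence G(k) = mex{ G(max(0,i-2)) XOR G(max(0,k-i-3)) : 0 <= i < k }, with G(0) = 0.
G(1): splits (0,0):0^0=0 -> mex({0}) = 1
G(2): splits (0,0):0^0=0 -> mex({0}) = 1
G(3): splits (0,0):0^0=0 -> mex({0}) = 1
G(4): splits (0,1):0^1=1 (0,0):0^0=0 -> mex({0, 1}) = 2
G(5): splits (0,2):0^1=1 (0,1):0^1=1 (0,0):0^0=0 -> mex({0, 1}) = 2
G(6) = mex({1}) = 0
G(7) = mex({0, 1, 2}) = 3
G(8) = mex({0, 1, 2}) = 3
G(9) = mex({0, 2}) = 1
G(10) = mex({0, 2, 3}) = 1
G(11) = mex({0, 3}) = 1
G(12) = mex({1, 3}) = 0
Therefore G(12) = 0.

0


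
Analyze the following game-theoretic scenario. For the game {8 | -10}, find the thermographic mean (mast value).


Game = {8 | -10}, a switch {a | b} with numbers a > b.
Its thermograph has left wall a - t and right wall b + t, which meet at t = (a - b)/2, where both equal (a + b)/2. So the mast (mean value) is at (a + b)/2.
Mean = (8 + (-10))/2 = -2/2 = -1

-1


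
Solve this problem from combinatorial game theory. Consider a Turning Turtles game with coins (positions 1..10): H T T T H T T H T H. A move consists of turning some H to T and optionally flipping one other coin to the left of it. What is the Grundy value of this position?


Coins: H T T T H T T H T H
Key fact: a single head at position k behaves exactly like a Nim heap of size k (turning it to T and optionally flipping a coin at j < k corresponds to moving the heap from k to j, or to 0), and heads combine as a disjunctive sum (two heads at the same place would cancel, matching j XOR j = 0). So the Nim-value is the XOR of the 1-indexed positions of the heads.
Face-up positions (1-indexed): [1, 5, 8, 10]
XOR 0 with 1: 0 XOR 1 = 1
XOR 1 with 5: 1 XOR 5 = 4
XOR 4 with 8: 4 XOR 8 = 12
XOR 12 with 10: 12 XOR 10 = 6
Nim-value = 6

6


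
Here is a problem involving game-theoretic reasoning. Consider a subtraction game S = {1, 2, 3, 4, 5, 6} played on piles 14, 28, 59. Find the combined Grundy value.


Subtraction set: {1, 2, 3, 4, 5, 6}
For this subtraction set, G(n) = n mod 7 (period = max + 1 = 7).
Pile 1 (size 14): G(14) = 14 mod 7 = 0
Pile 2 (size 28): G(28) = 28 mod 7 = 0
Pile 3 (size 59): G(59) = 59 mod 7 = 3
Total Grundy value = XOR of all: 0 XOR 0 XOR 3 = 3

3


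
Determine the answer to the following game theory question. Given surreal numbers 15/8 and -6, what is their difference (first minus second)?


x = 15/8, y = -6
Converting to common denominator: 8
x = 15/8, y = -48/8
x - y = 15/8 - -6 = 63/8

63/8


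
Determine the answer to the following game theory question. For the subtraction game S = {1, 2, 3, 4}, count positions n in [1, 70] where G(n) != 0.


Subtraction set S = {1, 2, 3, 4}, so G(n) = n mod 5.
G(n) = 0 when n is a multiple of 5.
Multiples of 5 in [1, 70]: 14
N-positions (nonzero Grundy) = 70 - 14 = 56

56


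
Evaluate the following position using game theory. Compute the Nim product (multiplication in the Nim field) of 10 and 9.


Nim multiplication is bilinear over XOR: (u XOR v) * w = (u*w) XOR (v*w).
So we split each operand into its bit components and XOR the pairwise Nim products.
10 = 2 + 8 (as XOR of powers of 2).
9 = 1 + 8 (as XOR of powers of 2).
Using the standard Nim-product table on single bits:
  2*2 = 3,   2*4 = 8,   2*8 = 12,
  4*4 = 6,   4*8 = 11,  8*8 = 13,
and  1*x = x (identity), k*l = l*k (commutative).
Pairwise Nim products:
  2 * 1 = 2
  2 * 8 = 12
  8 * 1 = 8
  8 * 8 = 13
XOR them: 2 XOR 12 XOR 8 XOR 13 = 11.
Result: 10 * 9 = 11 (in Nim).

11


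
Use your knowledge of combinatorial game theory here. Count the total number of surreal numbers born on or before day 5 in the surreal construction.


Day 0: {|} = 0 is born. Count = 1.
Day n: the number of surreal numbers born by day n is 2^(n+1) - 1.
By day 0: 2^1 - 1 = 1
By day 1: 2^2 - 1 = 3
By day 2: 2^3 - 1 = 7
By day 3: 2^4 - 1 = 15
By day 4: 2^5 - 1 = 31
By day 5: 2^6 - 1 = 63
By day 5: 63 surreal numbers.

63


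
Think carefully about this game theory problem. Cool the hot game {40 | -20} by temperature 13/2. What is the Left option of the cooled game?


Original game: {40 | -20} (a switch {a | b} with a > b).
Cooling by t (for t below the temperature (a - b)/2 = 30) taxes each move by t: {a | b} cooled by t is {a - t | b + t}.
Cooling amount: t = 13/2
Cooled Left option: 40 - 13/2 = 67/2
Cooled Right option: -20 + 13/2 = -27/2
Cooled game: {67/2 | -27/2}
Left option = 67/2

67/2


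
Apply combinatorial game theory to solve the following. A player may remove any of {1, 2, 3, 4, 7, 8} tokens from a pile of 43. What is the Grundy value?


The subtraction set is S = {1, 2, 3, 4, 7, 8}.
G(k) = mex{ G(k - s) : s in S, s <= k }. We compute iteratively: G(0) = 0.
G(1) = mex({0}) = 1
G(2) = mex({0, 1}) = 2
G(3) = mex({0, 1, 2}) = 3
G(4) = mex({0, 1, 2, 3}) = 4
G(5) = mex({1, 2, 3, 4}) = 0
G(6) = mex({0, 2, 3, 4}) = 1
G(7) = mex({0, 1, 3, 4}) = 2
G(8) = mex({0, 1, 2, 4}) = 3
G(9) = mex({0, 1, 2, 3}) = 4
G(10) = mex({1, 2, 3, 4}) = 0
G(11) = mex({0, 2, 3, 4}) = 1
G(12) = mex({0, 1, 3, 4}) = 2
Observe that G(5)..G(12) = 0, 1, 2, 3, 4, 0, 1, 2 repeats G(0)..G(7) = 0, 1, 2, 3, 4, 0, 1, 2.
For k >= max(S) = 8, G(k) is determined by the previous 8 values G(k-8)..G(k-1); a window of 8 consecutive values has recurred shifted by 5, so by induction G(k + 5) = G(k) for all k >= 0: the sequence is periodic from the start with period 5.
One period: G(0..4) = 0, 1, 2, 3, 4.
43 mod 5 = 3, so G(43) = G(3) = 3.

3


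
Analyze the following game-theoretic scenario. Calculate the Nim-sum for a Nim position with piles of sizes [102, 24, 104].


We need the XOR (exclusive or) of all pile sizes.
After XOR-ing pile 1 (size 102): 0 XOR 102 = 102
After XOR-ing pile 2 (size 24): 102 XOR 24 = 126
After XOR-ing pile 3 (size 104): 126 XOR 104 = 22
The Nim-value of this position is 22.

22


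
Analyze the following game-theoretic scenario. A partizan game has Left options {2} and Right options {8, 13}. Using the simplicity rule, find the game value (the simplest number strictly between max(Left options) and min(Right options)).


Left options: {2}, max = 2
Right options: {8, 13}, min = 8
All options are numbers and max(Left) < min(Right), so by the simplicity theorem the value is the simplest (earliest-born) number strictly between 2 and 8.
Integers 3 through 7 all lie strictly between 2 and 8.
Among integers, the simplest (lowest birthday = smallest |n|; 0 is born on day 0, +-n on day n) is 3.
No non-integer in the interval can be simpler: if x is a non-integer in the interval, then floor(x) or ceil(x) also lies in the interval (the interval contains an integer), and both are proper prefixes of x's sign expansion, i.e. born earlier. So the game value is 3.
Game value = 3

3


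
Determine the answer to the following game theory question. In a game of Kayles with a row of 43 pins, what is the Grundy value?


Kayles: a move removes 1 or 2 adjacent pins from a contiguous row.
Removing pins from a row of k leaves two independent rows (a, b) with a + b = k - 1 (one pin) or a + b = k - 2 (two pins); an end removal gives a = 0.
By Sprague-Grundy, G(k) = mex{ G(a) XOR G(b) } over all these splits. G(0) = 0.
G(1): splits (0,0):0^0=0 -> mex({0}) = 1
G(2): splits (0,1):0^1=1 (0,0):0^0=0 -> mex({0, 1}) = 2
G(3): splits (0,2):0^2=2 (1,1):1^1=0 (0,1):0^1=1 -> mex({0, 1, 2}) = 3
G(4): splits (0,3):0^3=3 (1,2):1^2=3 (0,2):0^2=2 (1,1):1^1=0 -> mex({0, 2, 3}) = 1
G(5): splits (0,4):0^1=1 (1,3):1^3=2 (2,2):2^2=0 (0,3):0^3=3 (1,2):1^2=3 -> mex({0, 1, 2, 3}) = 4
G(6) = mex({0, 1, 2, 4}) = 3
G(7) = mex({0, 1, 3, 4, 5}) = 2
G(8) = mex({0, 2, 3, 5, 6}) = 1
G(9) = mex({0, 1, 2, 3, 6, 7}) = 4
G(10) = mex({0, 1, 3, 4, 5, 7}) = 2
G(11) = mex({0, 1, 2, 3, 4, 5}) = 6
G(12) = mex({0, 1, 2, 3, 5, 6, 7}) = 4
G(13) = mex({0, 2, 3, 4, 6, 7}) = 1
G(14) = mex({0, 1, 4, 5, 6, 7}) = 2
G(15) = mex({0, 1, 2, 3, 4, 5, 6}) = 7
G(16) = mex({0, 2, 3, 5, 6, 7}) = 1
G(17) = mex({0, 1, 2, 3, 5, 6, 7}) = 4
G(18) = mex({0, 1, 2, 4, 5, 6}) = 3
G(19) = mex({0, 1, 3, 4, 5, 7}) = 2
G(20) = mex({0, 2, 3, 4, 5, 6, 7}) = 1
G(21) = mex({0, 1, 2, 3, 5, 6, 7}) = 4
G(22) = mex({0, 1, 2, 3, 4, 5, 7}) = 6
G(23) = mex({0, 1, 2, 3, 4, 5, 6}) = 7
G(24) = mex({0, 1, 2, 3, 5, 6, 7}) = 4
G(25) = mex({0, 2, 3, 4, 6, 7}) = 1
G(26) = mex({0, 1, 3, 4, 5, 6, 7}) = 2
G(27) = mex({0, 1, 2, 3, 4, 5, 6, 7}) = 8
G(28) = mex({0, 1, 2, 3, 4, 6, 7, 8}) = 5
G(29) = mex({0, 1, 2, 3, 5, 6, 7, 8, 9}) = 4
G(30) = mex({0, 1, 2, 3, 4, 5, 6, 9, 10}) = 7
G(31) = mex({0, 1, 3, 4, 5, 7, 10, 11}) = 2
G(32) = mex({0, 2, 3, 4, 5, 6, 7, 9, 11}) = 1
G(33) = mex({0, 1, 2, 3, 4, 5, 6, 7, 9, 12}) = 8
G(34) = mex({0, 1, 2, 3, 4, 5, 7, 8, 11, 12}) = 6
G(35) = mex({0, 1, 2, 3, 4, 5, 6, 8, 9, 10, 11}) = 7
G(36) = mex({0, 1, 2, 3, 5, 6, 7, 9, 10}) = 4
G(37) = mex({0, 2, 3, 4, 6, 7, 9, 10, 11, 12}) = 1
G(38) = mex({0, 1, 3, 4, 5, 6, 7, 9, 10, 11, 12}) = 2
G(39) = mex({0, 1, 2, 4, 5, 6, 7, 9, 10, 12, 14}) = 3
G(40) = mex({0, 2, 3, 4, 6, 7, 11, 12, 14}) = 1
G(41) = mex({0, 1, 2, 3, 5, 6, 7, 9, 10, 11, 12}) = 4
G(42) = mex({0, 1, 2, 3, 4, 5, 6, 9, 10}) = 7
G(43) = mex({0, 1, 3, 4, 5, 7, 9, 10, 12, 15}) = 2
Therefore G(43) = 2.

2


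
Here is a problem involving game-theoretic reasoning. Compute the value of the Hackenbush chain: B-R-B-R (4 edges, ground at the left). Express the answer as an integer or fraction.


Edges (from ground): B-R-B-R
By Berlekamp's sign-expansion rule, a Blue-Red Hackenbush stalk has the value of the surreal number whose sign sequence is the edge sequence with B -> + and R -> -.
Sign sequence: +-+-
Trace the sign expansion in the surreal number tree, starting from 0:
Edge 1: B (sign +) -> bounds (0, +inf), value = 1
Edge 2: R (sign -) -> bounds (0, 1), value = 1/2
Edge 3: B (sign +) -> bounds (1/2, 1), value = 3/4
Edge 4: R (sign -) -> bounds (1/2, 3/4), value = 5/8
Game value = 5/8

5/8


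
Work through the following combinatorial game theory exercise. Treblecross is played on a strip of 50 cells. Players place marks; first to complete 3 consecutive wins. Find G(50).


Treblecross: place X on empty cells; 3-in-a-row wins.
Playing within two cells of an existing X lets the opponent win at once, so sensible play treats the cells i-2..i+2 around each X as dead. The player left with no safe cell loses, so this is a normal-play take-away game on strips of safe cells.
Placing X at cell i (0-indexed) of a strip of k safe cells leaves independent strips of sizes max(0, i-2) and max(0, k-i-3). Hence G(k) = mex{ G(max(0,i-2)) XOR G(max(0,k-i-3)) : 0 <= i < k }, with G(0) = 0.
G(1): splits (0,0):0^0=0 -> mex({0}) = 1
G(2): splits (0,0):0^0=0 -> mex({0}) = 1
G(3): splits (0,0):0^0=0 -> mex({0}) = 1
G(4): splits (0,1):0^1=1 (0,0):0^0=0 -> mex({0, 1}) = 2
G(5): splits (0,2):0^1=1 (0,1):0^1=1 (0,0):0^0=0 -> mex({0, 1}) = 2
G(6) = mex({1}) = 0
G(7) = mex({0, 1, 2}) = 3
G(8) = mex({0, 1, 2}) = 3
G(9) = mex({0, 2}) = 1
G(10) = mex({0, 2, 3}) = 1
G(11) = mex({0, 3}) = 1
G(12) = mex({1, 3}) = 0
G(13) = mex({0, 1, 2, 3}) = 4
G(14) = mex({0, 1, 2}) = 3
G(15) = mex({0, 1, 2}) = 3
G(16) = mex({0, 1, 2, 4}) = 3
G(17) = mex({0, 1, 3, 4}) = 2
G(18) = mex({0, 1, 3, 4}) = 2
G(19) = mex({0, 1, 3, 5}) = 2
G(20) = mex({0, 1, 2, 3, 5}) = 4
G(21) = mex({0, 1, 2, 3, 5}) = 4
G(22) = mex({1, 2, 6}) = 0
G(23) = mex({0, 1, 2, 3, 4, 6}) = 5
G(24) = mex({0, 1, 2, 3, 4}) = 5
G(25) = mex({0, 1, 3, 4, 7}) = 2
G(26) = mex({0, 1, 3, 4, 5, 7}) = 2
G(27) = mex({0, 1, 3, 5}) = 2
G(28) = mex({0, 1, 2, 5}) = 3
G(29) = mex({0, 1, 2, 4, 5, 6}) = 3
G(30) = mex({1, 2, 4, 6}) = 0
G(31) = mex({0, 1, 2, 3, 4, 6}) = 5
G(32) = mex({1, 2, 3, 4, 7}) = 0
G(33) = mex({0, 3, 7}) = 1
G(34) = mex({0, 2, 3, 5, 7}) = 1
G(35) = mex({0, 2, 3, 5, 6}) = 1
G(36) = mex({0, 1, 2, 5, 6}) = 3
G(37) = mex({0, 1, 2, 4, 5, 6}) = 3
G(38) = mex({0, 1, 2, 4}) = 3
G(39) = mex({0, 1, 2, 3, 4, 7}) = 5
G(40) = mex({0, 1, 2, 3, 4, 5, 7}) = 6
G(41) = mex({0, 1, 2, 3, 5, 7}) = 4
G(42) = mex({0, 1, 2, 3, 5, 6, 7}) = 4
G(43) = mex({0, 2, 3, 5, 6}) = 1
G(44) = mex({1, 2, 3, 4, 5, 6}) = 0
G(45) = mex({0, 1, 2, 3, 4, 6, 7}) = 5
G(46) = mex({0, 1, 2, 3, 4, 7}) = 5
G(47) = mex({0, 1, 2, 3, 4, 5, 7}) = 6
G(48) = mex({0, 1, 2, 3, 4, 5, 7}) = 6
G(49) = mex({0, 1, 3, 4, 5, 7}) = 2
G(50) = mex({0, 1, 2, 3, 4, 5, 6}) = 7
Therefore G(50) = 7.

7


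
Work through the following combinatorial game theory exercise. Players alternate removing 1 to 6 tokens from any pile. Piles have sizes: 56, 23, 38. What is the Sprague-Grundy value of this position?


Subtraction set: {1, 2, 3, 4, 5, 6}
For this subtraction set, G(n) = n mod 7 (period = max + 1 = 7).
Pile 1 (size 56): G(56) = 56 mod 7 = 0
Pile 2 (size 23): G(23) = 23 mod 7 = 2
Pile 3 (size 38): G(38) = 38 mod 7 = 3
Total Grundy value = XOR of all: 0 XOR 2 XOR 3 = 1

1


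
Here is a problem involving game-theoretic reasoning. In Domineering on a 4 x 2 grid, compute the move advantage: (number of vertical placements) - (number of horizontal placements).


Board is 4 x 2 (rows x cols).
Left (vertical) placements: (rows-1) * cols = 3 * 2 = 6
Right (horizontal) placements: rows * (cols-1) = 4 * 1 = 4
Advantage = Left - Right = 6 - 4 = 2

2


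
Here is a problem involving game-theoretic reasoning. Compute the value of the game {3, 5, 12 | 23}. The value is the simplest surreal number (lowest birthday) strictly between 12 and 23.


Left options: {3, 5, 12}, max = 12
Right options: {23}, min = 23
All options are numbers and max(Left) < min(Right), so by the simplicity theorem the value is the simplest (earliest-born) number strictly between 12 and 23.
Integers 13 through 22 all lie strictly between 12 and 23.
Among integers, the simplest (lowest birthday = smallest |n|; 0 is born on day 0, +-n on day n) is 13.
No non-integer in the interval can be simpler: if x is a non-integer in the interval, then floor(x) or ceil(x) also lies in the interval (the interval contains an integer), and both are proper prefixes of x's sign expansion, i.e. born earlier. So the game value is 13.
Game value = 13

13


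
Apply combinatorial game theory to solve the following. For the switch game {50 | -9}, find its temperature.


The game is {50 | -9}, a switch {a | b} with numbers a > b.
Cooling {a | b} by t gives {a - t | b + t}, which stops being hot when a - t = b + t, i.e. at t = (a - b)/2. So the temperature of a switch is (a - b)/2.
Temperature = (Left option - Right option) / 2
= (50 - (-9)) / 2
= 59 / 2
= 59/2

59/2


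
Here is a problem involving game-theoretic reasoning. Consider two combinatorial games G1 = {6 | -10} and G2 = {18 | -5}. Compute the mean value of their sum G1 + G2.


G1 = {6 | -10}, G2 = {18 | -5}
Each is a switch {a | b} with numbers a > b; its mean value is (a + b)/2, and mean value is additive over game sums: m(G1 + G2) = m(G1) + m(G2).
Mean of G1 = (6 + (-10))/2 = -4/2 = -2
Mean of G2 = (18 + (-5))/2 = 13/2 = 13/2
Mean of G1 + G2 = -2 + 13/2 = 9/2

9/2


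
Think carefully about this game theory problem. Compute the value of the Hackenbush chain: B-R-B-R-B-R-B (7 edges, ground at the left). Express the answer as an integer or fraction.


Edges (from ground): B-R-B-R-B-R-B
By Berlekamp's sign-expansion rule, a Blue-Red Hackenbush stalk has the value of the surreal number whose sign sequence is the edge sequence with B -> + and R -> -.
Sign sequence: +-+-+-+
Trace the sign expansion in the surreal number tree, starting from 0:
Edge 1: B (sign +) -> bounds (0, +inf), value = 1
Edge 2: R (sign -) -> bounds (0, 1), value = 1/2
Edge 3: B (sign +) -> bounds (1/2, 1), value = 3/4
Edge 4: R (sign -) -> bounds (1/2, 3/4), value = 5/8
Edge 5: B (sign +) -> bounds (5/8, 3/4), value = 11/16
Edge 6: R (sign -) -> bounds (5/8, 11/16), value = 21/32
Edge 7: B (sign +) -> bounds (21/32, 11/16), value = 43/64
Game value = 43/64

43/64


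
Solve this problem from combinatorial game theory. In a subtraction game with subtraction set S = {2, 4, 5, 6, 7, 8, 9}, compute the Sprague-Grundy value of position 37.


The subtraction set is S = {2, 4, 5, 6, 7, 8, 9}.
G(k) = mex{ G(k - s) : s in S, s <= k }. We compute iteratively: G(0) = 0.
G(1) = mex({}) = 0
G(2) = mex({0}) = 1
G(3) = mex({0}) = 1
G(4) = mex({0, 1}) = 2
G(5) = mex({0, 1}) = 2
G(6) = mex({0, 1, 2}) = 3
G(7) = mex({0, 1, 2}) = 3
G(8) = mex({0, 1, 2, 3}) = 4
G(9) = mex({0, 1, 2, 3}) = 4
G(10) = mex({0, 1, 2, 3, 4}) = 5
G(11) = mex({1, 2, 3, 4}) = 0
G(12) = mex({1, 2, 3, 4, 5}) = 0
G(13) = mex({0, 2, 3, 4}) = 1
G(14) = mex({0, 2, 3, 4, 5}) = 1
G(15) = mex({0, 1, 3, 4, 5}) = 2
G(16) = mex({0, 1, 3, 4, 5}) = 2
G(17) = mex({0, 1, 2, 4, 5}) = 3
G(18) = mex({0, 1, 2, 4, 5}) = 3
G(19) = mex({0, 1, 2, 3, 5}) = 4
Observe that G(11)..G(19) = 0, 0, 1, 1, 2, 2, 3, 3, 4 repeats G(0)..G(8) = 0, 0, 1, 1, 2, 2, 3, 3, 4.
For k >= max(S) = 9, G(k) is determined by the previous 9 values G(k-9)..G(k-1); a window of 9 consecutive values has recurred shifted by 11, so by induction G(k + 11) = G(k) for all k >= 0: the sequence is periodic from the start with period 11.
One period: G(0..10) = 0, 0, 1, 1, 2, 2, 3, 3, 4, 4, 5.
37 mod 11 = 4, so G(37) = G(4) = 2.

2


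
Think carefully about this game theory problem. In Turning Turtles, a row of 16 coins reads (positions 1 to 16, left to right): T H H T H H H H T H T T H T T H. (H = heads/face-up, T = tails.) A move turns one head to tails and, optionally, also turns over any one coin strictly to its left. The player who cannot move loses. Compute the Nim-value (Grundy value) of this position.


Coins: T H H T H H H H T H T T H T T H
Key fact: a single head at position k behaves exactly like a Nim heap of size k (turning it to T and optionally flipping a coin at j < k corresponds to moving the heap from k to j, or to 0), and heads combine as a disjunctive sum (two heads at the same place would cancel, matching j XOR j = 0). So the Nim-value is the XOR of the 1-indexed positions of the heads.
Face-up positions (1-indexed): [2, 3, 5, 6, 7, 8, 10, 13, 16]
XOR 0 with 2: 0 XOR 2 = 2
XOR 2 with 3: 2 XOR 3 = 1
XOR 1 with 5: 1 XOR 5 = 4
XOR 4 with 6: 4 XOR 6 = 2
XOR 2 with 7: 2 XOR 7 = 5
XOR 5 with 8: 5 XOR 8 = 13
XOR 13 with 10: 13 XOR 10 = 7
XOR 7 with 13: 7 XOR 13 = 10
XOR 10 with 16: 10 XOR 16 = 26
Nim-value = 26

26


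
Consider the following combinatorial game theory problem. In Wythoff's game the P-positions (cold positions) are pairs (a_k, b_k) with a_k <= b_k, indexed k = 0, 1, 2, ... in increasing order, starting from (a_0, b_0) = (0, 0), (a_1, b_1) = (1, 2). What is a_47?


By Wythoff's theorem, a_k = floor(k * phi) and b_k = floor(k * phi^2) = a_k + k, where phi = (1 + sqrt(5))/2 is the golden ratio.
phi = (1 + sqrt(5))/2 = 1.618034
k = 47
k * phi = 47 * 1.618034 = 76.047597
a_47 = floor(k * phi) = 76

76


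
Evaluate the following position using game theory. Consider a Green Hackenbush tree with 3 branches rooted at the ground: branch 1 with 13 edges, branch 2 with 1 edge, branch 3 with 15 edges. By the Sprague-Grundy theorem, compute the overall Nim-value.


The tree has 3 branches from the ground vertex.
In Green Hackenbush, the Nim-value of a simple path of length k is k.
Branch 1: length 13, Nim-value = 13
Branch 2: length 1, Nim-value = 1
Branch 3: length 15, Nim-value = 15
Total Nim-value = XOR of all branch values:
0 XOR 13 = 13
13 XOR 1 = 12
12 XOR 15 = 3
Nim-value of the tree = 3

3


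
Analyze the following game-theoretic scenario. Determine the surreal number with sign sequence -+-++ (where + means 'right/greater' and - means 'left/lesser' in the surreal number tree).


Sign expansion: -+-++
Rule: track bounds (lo, hi), initially (-inf, +inf). On '+', the current value becomes lo and we move to the simplest number in (value, hi): value + 1 if hi = +inf, otherwise the midpoint (value + hi)/2. On '-', the current value becomes hi and we move to value - 1 if lo = -inf, otherwise the midpoint (lo + value)/2.
Start at 0.
Step 1: sign = -, move left. Bounds: (-inf, 0). Value = -1
Step 2: sign = +, move right. Bounds: (-1, 0). Value = -1/2
Step 3: sign = -, move left. Bounds: (-1, -1/2). Value = -3/4
Step 4: sign = +, move right. Bounds: (-3/4, -1/2). Value = -5/8
Step 5: sign = +, move right. Bounds: (-5/8, -1/2). Value = -9/16
The surreal number with sign expansion -+-++ is -9/16.

-9/16


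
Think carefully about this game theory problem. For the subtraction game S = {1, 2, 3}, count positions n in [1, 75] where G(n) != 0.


Subtraction set S = {1, 2, 3}, so G(n) = n mod 4.
G(n) = 0 when n is a multiple of 4.
Multiples of 4 in [1, 75]: 18
N-positions (nonzero Grundy) = 75 - 18 = 57

57


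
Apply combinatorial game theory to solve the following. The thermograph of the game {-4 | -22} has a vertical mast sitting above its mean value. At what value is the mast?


Game = {-4 | -22}, a switch {a | b} with numbers a > b.
Its thermograph has left wall a - t and right wall b + t, which meet at t = (a - b)/2, where both equal (a + b)/2. So the mast (mean value) is at (a + b)/2.
Mean = (-4 + (-22))/2 = -26/2 = -13

-13


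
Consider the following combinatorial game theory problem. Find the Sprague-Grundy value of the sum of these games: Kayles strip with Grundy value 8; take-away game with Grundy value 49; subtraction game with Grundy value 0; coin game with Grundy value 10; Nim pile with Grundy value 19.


By the Sprague-Grundy theorem, the Grundy value of a sum of games is the XOR of individual Grundy values.
Kayles strip: Grundy value = 8. Running XOR: 0 XOR 8 = 8
take-away game: Grundy value = 49. Running XOR: 8 XOR 49 = 57
subtraction game: Grundy value = 0. Running XOR: 57 XOR 0 = 57
coin game: Grundy value = 10. Running XOR: 57 XOR 10 = 51
Nim pile: Grundy value = 19. Running XOR: 51 XOR 19 = 32
The combined Grundy value is 32.

32


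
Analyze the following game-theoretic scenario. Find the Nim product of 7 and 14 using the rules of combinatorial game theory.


Nim multiplication is bilinear over XOR: (u XOR v) * w = (u*w) XOR (v*w).
So we split each operand into its bit components and XOR the pairwise Nim products.
7 = 1 + 2 + 4 (as XOR of powers of 2).
14 = 2 + 4 + 8 (as XOR of powers of 2).
Using the standard Nim-product table on single bits:
  2*2 = 3,   2*4 = 8,   2*8 = 12,
  4*4 = 6,   4*8 = 11,  8*8 = 13,
and  1*x = x (identity), k*l = l*k (commutative).
Pairwise Nim products:
  1 * 2 = 2
  1 * 4 = 4
  1 * 8 = 8
  2 * 2 = 3
  2 * 4 = 8
  2 * 8 = 12
  4 * 2 = 8
  4 * 4 = 6
  4 * 8 = 11
XOR them: 2 XOR 4 XOR 8 XOR 3 XOR 8 XOR 12 XOR 8 XOR 6 XOR 11 = 12.
Result: 7 * 14 = 12 (in Nim).

12


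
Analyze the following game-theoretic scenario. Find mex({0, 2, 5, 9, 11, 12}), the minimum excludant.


Set = {0, 2, 5, 9, 11, 12}
0 is in the set.
1 is NOT in the set. This is the mex.
mex = 1

1


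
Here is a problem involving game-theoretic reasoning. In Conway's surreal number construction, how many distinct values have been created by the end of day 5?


Day 0: {|} = 0 is born. Count = 1.
Day n: the number of surreal numbers born by day n is 2^(n+1) - 1.
By day 0: 2^1 - 1 = 1
By day 1: 2^2 - 1 = 3
By day 2: 2^3 - 1 = 7
By day 3: 2^4 - 1 = 15
By day 4: 2^5 - 1 = 31
By day 5: 2^6 - 1 = 63
By day 5: 63 surreal numbers.

63


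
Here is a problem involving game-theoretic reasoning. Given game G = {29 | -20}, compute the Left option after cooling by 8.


Original game: {29 | -20} (a switch {a | b} with a > b).
Cooling by t (for t below the temperature (a - b)/2 = 49/2) taxes each move by t: {a | b} cooled by t is {a - t | b + t}.
Cooling amount: t = 8
Cooled Left option: 29 - 8 = 21
Cooled Right option: -20 + 8 = -12
Cooled game: {21 | -12}
Left option = 21

21


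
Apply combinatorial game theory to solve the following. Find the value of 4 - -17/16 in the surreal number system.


x = 4, y = -17/16
Converting to common denominator: 16
x = 64/16, y = -17/16
x - y = 4 - -17/16 = 81/16

81/16


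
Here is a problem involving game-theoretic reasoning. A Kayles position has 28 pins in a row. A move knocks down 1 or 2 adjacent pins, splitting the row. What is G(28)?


Kayles: a move removes 1 or 2 adjacent pins from a contiguous row.
Removing pins from a row of k leaves two independent rows (a, b) with a + b = k - 1 (one pin) or a + b = k - 2 (two pins); an end removal gives a = 0.
By Sprague-Grundy, G(k) = mex{ G(a) XOR G(b) } over all these splits. G(0) = 0.
G(1): splits (0,0):0^0=0 -> mex({0}) = 1
G(2): splits (0,1):0^1=1 (0,0):0^0=0 -> mex({0, 1}) = 2
G(3): splits (0,2):0^2=2 (1,1):1^1=0 (0,1):0^1=1 -> mex({0, 1, 2}) = 3
G(4): splits (0,3):0^3=3 (1,2):1^2=3 (0,2):0^2=2 (1,1):1^1=0 -> mex({0, 2, 3}) = 1
G(5): splits (0,4):0^1=1 (1,3):1^3=2 (2,2):2^2=0 (0,3):0^3=3 (1,2):1^2=3 -> mex({0, 1, 2, 3}) = 4
G(6) = mex({0, 1, 2, 4}) = 3
G(7) = mex({0, 1, 3, 4, 5}) = 2
G(8) = mex({0, 2, 3, 5, 6}) = 1
G(9) = mex({0, 1, 2, 3, 6, 7}) = 4
G(10) = mex({0, 1, 3, 4, 5, 7}) = 2
G(11) = mex({0, 1, 2, 3, 4, 5}) = 6
G(12) = mex({0, 1, 2, 3, 5, 6, 7}) = 4
G(13) = mex({0, 2, 3, 4, 6, 7}) = 1
G(14) = mex({0, 1, 4, 5, 6, 7}) = 2
G(15) = mex({0, 1, 2, 3, 4, 5, 6}) = 7
G(16) = mex({0, 2, 3, 5, 6, 7}) = 1
G(17) = mex({0, 1, 2, 3, 5, 6, 7}) = 4
G(18) = mex({0, 1, 2, 4, 5, 6}) = 3
G(19) = mex({0, 1, 3, 4, 5, 7}) = 2
G(20) = mex({0, 2, 3, 4, 5, 6, 7}) = 1
G(21) = mex({0, 1, 2, 3, 5, 6, 7}) = 4
G(22) = mex({0, 1, 2, 3, 4, 5, 7}) = 6
G(23) = mex({0, 1, 2, 3, 4, 5, 6}) = 7
G(24) = mex({0, 1, 2, 3, 5, 6, 7}) = 4
G(25) = mex({0, 2, 3, 4, 6, 7}) = 1
G(26) = mex({0, 1, 3, 4, 5, 6, 7}) = 2
G(27) = mex({0, 1, 2, 3, 4, 5, 6, 7}) = 8
G(28) = mex({0, 1, 2, 3, 4, 6, 7, 8}) = 5
Therefore G(28) = 5.

5
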